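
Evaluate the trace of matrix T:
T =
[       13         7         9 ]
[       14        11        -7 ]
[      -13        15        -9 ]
tr(T) = 13 + 11 - 9 = 15

The trace of a square matrix is the sum of its diagonal entries.
Diagonal entries of T: T[0][0] = 13, T[1][1] = 11, T[2][2] = -9.
tr(T) = 13 + 11 - 9 = 15.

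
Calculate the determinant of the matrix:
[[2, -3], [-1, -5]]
-13

For a 2×2 matrix [[a, b], [c, d]], det = ad - bc
det = (2)(-5) - (-3)(-1) = -10 - 3 = -13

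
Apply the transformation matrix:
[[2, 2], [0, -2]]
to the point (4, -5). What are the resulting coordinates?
(-2, 10)

Matrix multiplication:
[[2, 2], [0, -2]] × [4, -5]ᵀ
= [2×4 + 2×-5, 0×4 + -2×-5]ᵀ
= [-2.0000, 10.0000]ᵀ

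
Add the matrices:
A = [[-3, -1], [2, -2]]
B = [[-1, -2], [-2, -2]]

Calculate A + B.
[[-4, -3], [0, -4]]

Add corresponding elements:
(-3)+(-1)=-4
(-1)+(-2)=-3
(2)+(-2)=0
(-2)+(-2)=-4
A + B = [[-4, -3], [0, -4]]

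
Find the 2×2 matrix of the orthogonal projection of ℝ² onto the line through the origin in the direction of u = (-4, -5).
[[16/41, 20/41], [20/41, 25/41]]

The orthogonal projection onto the line spanned by a nonzero vector u = (a, b) has matrix P = (u uᵀ) / (uᵀ u) = (1/(a² + b²)) · [[a², ab], [ab, b²]].
Here u = (-4, -5), so a² + b² = 16 + 25 = 41.
P = (1/41) · [[16, 20], [20, 25]] = [[16/41, 20/41], [20/41, 25/41]].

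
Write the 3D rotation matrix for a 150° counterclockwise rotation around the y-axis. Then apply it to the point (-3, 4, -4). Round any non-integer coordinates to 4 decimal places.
R = [[-√3/2, 0, 1/2], [0, 1, 0], [-1/2, 0, -√3/2]]; R·(-3, 4, -4) = (0.5981, 4.0000, 4.9641)

Rotation matrix for 150° around y-axis:
cos(150°) = -√3/2, sin(150°) = 1/2
R = [[-√3/2, 0, 1/2], [0, 1, 0], [-1/2, 0, -√3/2]]
Apply to (-3, 4, -4): R·[-3, 4, -4]ᵀ = (0.5981, 4.0000, 4.9641)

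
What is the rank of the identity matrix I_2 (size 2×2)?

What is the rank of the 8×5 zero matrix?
rank(I_2) = 2, rank(0) = 0

The identity I_2 has 2 columns that are the standard basis vectors e_1, …, e_2. These are linearly independent, so all 2 columns are pivots and rank(I_2) = 2.
The 8×5 zero matrix has every entry zero, so every row is the zero row and there are no pivots; rank(0) = 0.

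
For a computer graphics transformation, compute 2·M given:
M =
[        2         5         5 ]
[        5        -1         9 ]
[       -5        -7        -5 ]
2M =
[        4        10        10 ]
[       10        -2        18 ]
[      -10       -14       -10 ]

Scalar multiplication is elementwise: (2M)[i][j] = 2 * M[i][j].
  (2M)[0][0] = 2 * (2) = 4
  (2M)[0][1] = 2 * (5) = 10
  (2M)[0][2] = 2 * (5) = 10
  (2M)[1][0] = 2 * (5) = 10
  (2M)[1][1] = 2 * (-1) = -2
  (2M)[1][2] = 2 * (9) = 18
  (2M)[2][0] = 2 * (-5) = -10
  (2M)[2][1] = 2 * (-7) = -14
  (2M)[2][2] = 2 * (-5) = -10
2M =
[        4        10        10 ]
[       10        -2        18 ]
[      -10       -14       -10 ]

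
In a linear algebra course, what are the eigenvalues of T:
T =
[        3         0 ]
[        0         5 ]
λ = 3, 5

Solve det(T - λI) = 0. For a 2×2 matrix the characteristic equation is λ² - (trace)λ + det = 0.
trace(T) = a + d = 3 + 5 = 8.
det(T) = a*d - b*c = (3)*(5) - (0)*(0) = 15 - 0 = 15.
Characteristic equation: λ² - (8)λ + (15) = 0.
Discriminant = (8)² - 4*(15) = 64 - 60 = 4.
λ = (8 ± √4) / 2 = (8 ± 2) / 2 = 3, 5.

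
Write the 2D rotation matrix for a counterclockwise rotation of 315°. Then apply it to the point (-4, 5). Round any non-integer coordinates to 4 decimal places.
R = [[√2/2, √2/2], [-√2/2, √2/2]]; R·(-4, 5) = (0.7071, 6.3640)

Rotation matrix formula: R(θ) = [[cos θ, -sin θ], [sin θ, cos θ]]
For θ = 315°:
cos(315°) = √2/2
sin(315°) = -√2/2
R = [[√2/2, √2/2], [-√2/2, √2/2]]
Apply to (-4, 5): [√2/2·-4 + (√2/2)·5, -√2/2·-4 + √2/2·5] = (0.7071, 6.3640)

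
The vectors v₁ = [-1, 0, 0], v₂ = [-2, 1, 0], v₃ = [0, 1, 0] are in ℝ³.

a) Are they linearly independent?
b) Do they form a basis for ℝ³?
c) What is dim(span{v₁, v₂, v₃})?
Not independent, not a basis, dim(span) = 2

Check whether v₃ can be written as a linear combination of v₁ and v₂.
v₃ = (-2)·v₁ + (1)·v₂ = [0, 1, 0], so the three vectors are linearly dependent.
Thus they do not form a basis for ℝ³, and dim(span{v₁, v₂, v₃}) = 2 (spanned by v₁ and v₂).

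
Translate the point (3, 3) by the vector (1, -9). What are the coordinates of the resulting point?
(4, -6)

Translation by (1, -9):
x' = 3 + 1 = 4
y' = 3 + -9 = -6
Homogeneous matrix: [[1, 0, 1], [0, 1, -9], [0, 0, 1]]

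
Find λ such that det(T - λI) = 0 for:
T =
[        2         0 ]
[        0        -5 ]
λ = -5, 2

Solve det(T - λI) = 0. For a 2×2 matrix the characteristic equation is λ² - (trace)λ + det = 0.
trace(T) = a + d = 2 - 5 = -3.
det(T) = a*d - b*c = (2)*(-5) - (0)*(0) = -10 - 0 = -10.
Characteristic equation: λ² - (-3)λ + (-10) = 0.
Discriminant = (-3)² - 4*(-10) = 9 + 40 = 49.
λ = (-3 ± √49) / 2 = (-3 ± 7) / 2 = -5, 2.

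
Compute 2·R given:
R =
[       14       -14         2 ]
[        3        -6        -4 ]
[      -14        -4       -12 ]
2R =
[       28       -28         4 ]
[        6       -12        -8 ]
[      -28        -8       -24 ]

Scalar multiplication is elementwise: (2R)[i][j] = 2 * R[i][j].
  (2R)[0][0] = 2 * (14) = 28
  (2R)[0][1] = 2 * (-14) = -28
  (2R)[0][2] = 2 * (2) = 4
  (2R)[1][0] = 2 * (3) = 6
  (2R)[1][1] = 2 * (-6) = -12
  (2R)[1][2] = 2 * (-4) = -8
  (2R)[2][0] = 2 * (-14) = -28
  (2R)[2][1] = 2 * (-4) = -8
  (2R)[2][2] = 2 * (-12) = -24
2R =
[       28       -28         4 ]
[        6       -12        -8 ]
[      -28        -8       -24 ]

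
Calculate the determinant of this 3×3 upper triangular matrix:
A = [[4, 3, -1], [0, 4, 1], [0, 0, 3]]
48

The determinant of a triangular matrix is the product of its diagonal entries (the off-diagonal entries above the diagonal do not affect it).
det(A) = (4) * (4) * (3) = 48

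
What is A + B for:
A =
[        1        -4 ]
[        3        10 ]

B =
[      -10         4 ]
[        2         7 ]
A + B =
[       -9         0 ]
[        5        17 ]

Matrix addition is elementwise: (A+B)[i][j] = A[i][j] + B[i][j].
  (A+B)[0][0] = (1) + (-10) = -9
  (A+B)[0][1] = (-4) + (4) = 0
  (A+B)[1][0] = (3) + (2) = 5
  (A+B)[1][1] = (10) + (7) = 17
A + B =
[       -9         0 ]
[        5        17 ]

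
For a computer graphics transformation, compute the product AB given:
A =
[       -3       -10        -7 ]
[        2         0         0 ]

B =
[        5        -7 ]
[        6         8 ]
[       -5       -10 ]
AB =
[      -40        11 ]
[       10       -14 ]

Matrix multiplication: (AB)[i][j] = sum over k of A[i][k] * B[k][j].
  (AB)[0][0] = (-3)*(5) + (-10)*(6) + (-7)*(-5) = -40
  (AB)[0][1] = (-3)*(-7) + (-10)*(8) + (-7)*(-10) = 11
  (AB)[1][0] = (2)*(5) + (0)*(6) + (0)*(-5) = 10
  (AB)[1][1] = (2)*(-7) + (0)*(8) + (0)*(-10) = -14
AB =
[      -40        11 ]
[       10       -14 ]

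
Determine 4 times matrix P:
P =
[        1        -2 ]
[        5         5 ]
4P =
[        4        -8 ]
[       20        20 ]

Scalar multiplication is elementwise: (4P)[i][j] = 4 * P[i][j].
  (4P)[0][0] = 4 * (1) = 4
  (4P)[0][1] = 4 * (-2) = -8
  (4P)[1][0] = 4 * (5) = 20
  (4P)[1][1] = 4 * (5) = 20
4P =
[        4        -8 ]
[       20        20 ]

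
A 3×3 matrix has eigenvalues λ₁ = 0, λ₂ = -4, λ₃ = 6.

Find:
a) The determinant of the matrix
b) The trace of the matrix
det = 0, trace = 2

Two standard eigenvalue identities:
- det(A) equals the product of the eigenvalues (counted with multiplicity).
- trace(A) equals the sum of the eigenvalues.
det(A) = (0)*(-4)*(6) = 0.
trace(A) = 0 - 4 + 6 = 2.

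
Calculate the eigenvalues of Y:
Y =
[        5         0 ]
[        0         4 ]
λ = 4, 5

Solve det(Y - λI) = 0. For a 2×2 matrix the characteristic equation is λ² - (trace)λ + det = 0.
trace(Y) = a + d = 5 + 4 = 9.
det(Y) = a*d - b*c = (5)*(4) - (0)*(0) = 20 - 0 = 20.
Characteristic equation: λ² - (9)λ + (20) = 0.
Discriminant = (9)² - 4*(20) = 81 - 80 = 1.
λ = (9 ± √1) / 2 = (9 ± 1) / 2 = 4, 5.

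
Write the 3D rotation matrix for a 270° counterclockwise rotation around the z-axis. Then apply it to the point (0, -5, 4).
R = [[0, 1, 0], [-1, 0, 0], [0, 0, 1]]; R·(0, -5, 4) = (-5, 0, 4)

Rotation matrix for 270° around z-axis:
cos(270°) = 0, sin(270°) = -1
R = [[0, 1, 0], [-1, 0, 0], [0, 0, 1]]
Apply to (0, -5, 4): R·[0, -5, 4]ᵀ = (-5, 0, 4)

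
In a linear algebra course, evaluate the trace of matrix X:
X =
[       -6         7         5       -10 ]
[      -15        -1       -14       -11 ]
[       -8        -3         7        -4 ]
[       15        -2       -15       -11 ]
tr(X) = -6 - 1 + 7 - 11 = -11

The trace of a square matrix is the sum of its diagonal entries.
Diagonal entries of X: X[0][0] = -6, X[1][1] = -1, X[2][2] = 7, X[3][3] = -11.
tr(X) = -6 - 1 + 7 - 11 = -11.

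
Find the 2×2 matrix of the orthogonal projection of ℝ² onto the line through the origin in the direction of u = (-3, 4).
[[9/25, -12/25], [-12/25, 16/25]]

The orthogonal projection onto the line spanned by a nonzero vector u = (a, b) has matrix P = (u uᵀ) / (uᵀ u) = (1/(a² + b²)) · [[a², ab], [ab, b²]].
Here u = (-3, 4), so a² + b² = 9 + 16 = 25.
P = (1/25) · [[9, -12], [-12, 16]] = [[9/25, -12/25], [-12/25, 16/25]].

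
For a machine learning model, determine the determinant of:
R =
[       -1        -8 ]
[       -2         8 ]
det(R) = -24

For a 2×2 matrix [[a, b], [c, d]], det = a*d - b*c.
det(R) = (-1)*(8) - (-8)*(-2) = -8 - 16 = -24.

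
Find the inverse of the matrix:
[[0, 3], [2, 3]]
[[-1/2, 1/2], [1/3, 0]]

For [[a,b],[c,d]], inverse = (1/det)·[[d,-b],[-c,a]]
det = 0·3 - 3·2 = -6
Inverse = (1/-6)·[[3, -3], [-2, 0]]
        = [[-1/2, 1/2], [1/3, 0]]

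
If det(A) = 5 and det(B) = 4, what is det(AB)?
20

Use the multiplicative property of determinants: det(AB) = det(A)*det(B).
det(AB) = (5)*(4) = 20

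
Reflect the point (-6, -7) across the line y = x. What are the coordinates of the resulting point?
(-7, -6)

Reflection across line y = x: (-6, -7) → (-7, -6)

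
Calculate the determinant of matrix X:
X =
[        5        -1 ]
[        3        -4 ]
det(X) = -17

For a 2×2 matrix [[a, b], [c, d]], det = a*d - b*c.
det(X) = (5)*(-4) - (-1)*(3) = -20 + 3 = -17.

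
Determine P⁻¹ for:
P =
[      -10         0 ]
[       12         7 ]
det(P) = -70
P⁻¹ =
[    -1/10         0 ]
[     6/35       1/7 ]

For a 2×2 matrix P = [[a, b], [c, d]] with det(P) ≠ 0, P⁻¹ = (1/det(P)) * [[d, -b], [-c, a]].
det(P) = (-10)*(7) - (0)*(12) = -70 - 0 = -70.
P⁻¹ = (1/-70) * [[7, 0], [-12, -10]].
Dividing each entry by -70 and reducing:
P⁻¹ =
[    -1/10         0 ]
[     6/35       1/7 ]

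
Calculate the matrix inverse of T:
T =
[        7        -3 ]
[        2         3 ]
det(T) = 27
T⁻¹ =
[      1/9       1/9 ]
[    -2/27      7/27 ]

For a 2×2 matrix T = [[a, b], [c, d]] with det(T) ≠ 0, T⁻¹ = (1/det(T)) * [[d, -b], [-c, a]].
det(T) = (7)*(3) - (-3)*(2) = 21 + 6 = 27.
T⁻¹ = (1/27) * [[3, 3], [-2, 7]].
Dividing each entry by 27 and reducing:
T⁻¹ =
[      1/9       1/9 ]
[    -2/27      7/27 ]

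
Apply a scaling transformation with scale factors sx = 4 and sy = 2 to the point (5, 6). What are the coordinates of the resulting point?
(20, 12)

Scaling matrix:
[[4, 0], [0, 2]]
Result: (5 × 4, 6 × 2) = (20, 12)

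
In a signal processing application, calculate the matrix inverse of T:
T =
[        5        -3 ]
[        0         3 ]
det(T) = 15
T⁻¹ =
[      1/5       1/5 ]
[        0       1/3 ]

For a 2×2 matrix T = [[a, b], [c, d]] with det(T) ≠ 0, T⁻¹ = (1/det(T)) * [[d, -b], [-c, a]].
det(T) = (5)*(3) - (-3)*(0) = 15 - 0 = 15.
T⁻¹ = (1/15) * [[3, 3], [0, 5]].
Dividing each entry by 15 and reducing:
T⁻¹ =
[      1/5       1/5 ]
[        0       1/3 ]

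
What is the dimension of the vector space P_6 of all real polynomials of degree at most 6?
Dimension = 7

A polynomial of degree at most 6 can be written as a₀ + a₁x + a₂x² + … + a_6x^6, with 7 free coefficients a₀, …, a_6.
The set {1, x, x², …, x^6} is a basis: it spans P_6 (every such polynomial is a linear combination of these) and is linearly independent (a polynomial is zero iff all its coefficients are zero).
Therefore dim(P_6) = 6 + 1 = 7.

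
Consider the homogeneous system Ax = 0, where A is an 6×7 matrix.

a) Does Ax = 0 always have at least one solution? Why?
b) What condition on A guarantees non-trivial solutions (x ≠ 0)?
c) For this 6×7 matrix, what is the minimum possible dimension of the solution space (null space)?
a) Yes, x = 0 is always a solution. b) When A has linearly dependent columns (rank < n). c) Minimum nullity = 1.

a) x = 0 satisfies A·0 = 0, so the zero vector is always a solution.
b) Non-trivial solutions exist iff the columns of A are linearly dependent, equivalently rank(A) < n (the number of columns).
c) By rank-nullity, rank(A) + nullity(A) = n = 7. Since A has only 6 rows, rank(A) ≤ 6, so nullity(A) ≥ 7 - 6 = 1.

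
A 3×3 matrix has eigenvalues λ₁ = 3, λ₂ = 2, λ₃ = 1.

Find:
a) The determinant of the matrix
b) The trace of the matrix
det = 6, trace = 6

Two standard eigenvalue identities:
- det(A) equals the product of the eigenvalues (counted with multiplicity).
- trace(A) equals the sum of the eigenvalues.
det(A) = (3)*(2)*(1) = 6.
trace(A) = 3 + 2 + 1 = 6.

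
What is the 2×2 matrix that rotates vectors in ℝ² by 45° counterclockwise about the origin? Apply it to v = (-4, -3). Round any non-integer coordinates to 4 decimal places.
R = [[√2/2, -√2/2], [√2/2, √2/2]]; R·v = (-0.7071, -4.9497)

A counterclockwise rotation by angle θ in ℝ² has matrix R(θ) = [[cos θ, -sin θ], [sin θ, cos θ]].
For θ = 45°: cos θ = √2/2, sin θ = √2/2.
R(45°) = [[√2/2, -√2/2], [√2/2, √2/2]].
R·v = [√2/2·-4 + (-√2/2)·-3, √2/2·-4 + √2/2·-3] = (-0.7071, -4.9497).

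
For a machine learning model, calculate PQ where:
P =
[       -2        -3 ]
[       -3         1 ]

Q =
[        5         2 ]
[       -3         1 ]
PQ =
[       -1        -7 ]
[      -18        -5 ]

Matrix multiplication: (PQ)[i][j] = sum over k of P[i][k] * Q[k][j].
  (PQ)[0][0] = (-2)*(5) + (-3)*(-3) = -1
  (PQ)[0][1] = (-2)*(2) + (-3)*(1) = -7
  (PQ)[1][0] = (-3)*(5) + (1)*(-3) = -18
  (PQ)[1][1] = (-3)*(2) + (1)*(1) = -5
PQ =
[       -1        -7 ]
[      -18        -5 ]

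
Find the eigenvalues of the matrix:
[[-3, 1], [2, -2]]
λ = -4 and λ = -1

Characteristic equation: det(A - λI) = 0
λ² - (trace)λ + (det) = 0
λ² - (-5)λ + (4) = 0
λ² + 5λ + 4 = 0
Solving: λ = -4, -1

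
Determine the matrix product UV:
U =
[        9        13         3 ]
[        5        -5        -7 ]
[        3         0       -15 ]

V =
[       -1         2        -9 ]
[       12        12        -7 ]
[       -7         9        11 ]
UV =
[      126       201      -139 ]
[      -16      -113       -87 ]
[      102      -129      -192 ]

Matrix multiplication: (UV)[i][j] = sum over k of U[i][k] * V[k][j].
  (UV)[0][0] = (9)*(-1) + (13)*(12) + (3)*(-7) = 126
  (UV)[0][1] = (9)*(2) + (13)*(12) + (3)*(9) = 201
  (UV)[0][2] = (9)*(-9) + (13)*(-7) + (3)*(11) = -139
  (UV)[1][0] = (5)*(-1) + (-5)*(12) + (-7)*(-7) = -16
  (UV)[1][1] = (5)*(2) + (-5)*(12) + (-7)*(9) = -113
  (UV)[1][2] = (5)*(-9) + (-5)*(-7) + (-7)*(11) = -87
  (UV)[2][0] = (3)*(-1) + (0)*(12) + (-15)*(-7) = 102
  (UV)[2][1] = (3)*(2) + (0)*(12) + (-15)*(9) = -129
  (UV)[2][2] = (3)*(-9) + (0)*(-7) + (-15)*(11) = -192
UV =
[      126       201      -139 ]
[      -16      -113       -87 ]
[      102      -129      -192 ]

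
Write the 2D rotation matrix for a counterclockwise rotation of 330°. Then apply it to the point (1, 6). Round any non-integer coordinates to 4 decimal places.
R = [[√3/2, 1/2], [-1/2, √3/2]]; R·(1, 6) = (3.8660, 4.6962)

Rotation matrix formula: R(θ) = [[cos θ, -sin θ], [sin θ, cos θ]]
For θ = 330°:
cos(330°) = √3/2
sin(330°) = -1/2
R = [[√3/2, 1/2], [-1/2, √3/2]]
Apply to (1, 6): [√3/2·1 + (1/2)·6, -1/2·1 + √3/2·6] = (3.8660, 4.6962)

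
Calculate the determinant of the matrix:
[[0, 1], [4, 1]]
-4

For a 2×2 matrix [[a, b], [c, d]], det = ad - bc
det = (0)(1) - (1)(4) = 0 - 4 = -4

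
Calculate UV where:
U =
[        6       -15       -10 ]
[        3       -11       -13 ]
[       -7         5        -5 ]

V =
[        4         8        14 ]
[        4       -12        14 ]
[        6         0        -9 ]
UV =
[      -96       228       -36 ]
[     -110       156         5 ]
[      -38      -116        17 ]

Matrix multiplication: (UV)[i][j] = sum over k of U[i][k] * V[k][j].
  (UV)[0][0] = (6)*(4) + (-15)*(4) + (-10)*(6) = -96
  (UV)[0][1] = (6)*(8) + (-15)*(-12) + (-10)*(0) = 228
  (UV)[0][2] = (6)*(14) + (-15)*(14) + (-10)*(-9) = -36
  (UV)[1][0] = (3)*(4) + (-11)*(4) + (-13)*(6) = -110
  (UV)[1][1] = (3)*(8) + (-11)*(-12) + (-13)*(0) = 156
  (UV)[1][2] = (3)*(14) + (-11)*(14) + (-13)*(-9) = 5
  (UV)[2][0] = (-7)*(4) + (5)*(4) + (-5)*(6) = -38
  (UV)[2][1] = (-7)*(8) + (5)*(-12) + (-5)*(0) = -116
  (UV)[2][2] = (-7)*(14) + (5)*(14) + (-5)*(-9) = 17
UV =
[      -96       228       -36 ]
[     -110       156         5 ]
[      -38      -116        17 ]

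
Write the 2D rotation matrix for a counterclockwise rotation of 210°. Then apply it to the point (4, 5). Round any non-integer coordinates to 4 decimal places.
R = [[-√3/2, 1/2], [-1/2, -√3/2]]; R·(4, 5) = (-0.9641, -6.3301)

Rotation matrix formula: R(θ) = [[cos θ, -sin θ], [sin θ, cos θ]]
For θ = 210°:
cos(210°) = -√3/2
sin(210°) = -1/2
R = [[-√3/2, 1/2], [-1/2, -√3/2]]
Apply to (4, 5): [-√3/2·4 + (1/2)·5, -1/2·4 + -√3/2·5] = (-0.9641, -6.3301)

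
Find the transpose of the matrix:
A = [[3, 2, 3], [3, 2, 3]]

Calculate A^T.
[[3, 3], [2, 2], [3, 3]]

The transpose sends entry (i,j) to (j,i); rows become columns.
Row 0 of A: [3, 2, 3] -> column 0 of A^T.
Row 1 of A: [3, 2, 3] -> column 1 of A^T.
A^T = [[3, 3], [2, 2], [3, 3]]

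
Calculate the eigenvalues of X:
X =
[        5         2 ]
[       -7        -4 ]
λ = -2, 3

Solve det(X - λI) = 0. For a 2×2 matrix the characteristic equation is λ² - (trace)λ + det = 0.
trace(X) = a + d = 5 - 4 = 1.
det(X) = a*d - b*c = (5)*(-4) - (2)*(-7) = -20 + 14 = -6.
Characteristic equation: λ² - (1)λ + (-6) = 0.
Discriminant = (1)² - 4*(-6) = 1 + 24 = 25.
λ = (1 ± √25) / 2 = (1 ± 5) / 2 = -2, 3.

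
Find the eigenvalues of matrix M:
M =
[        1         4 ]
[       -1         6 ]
λ = 2, 5

Solve det(M - λI) = 0. For a 2×2 matrix the characteristic equation is λ² - (trace)λ + det = 0.
trace(M) = a + d = 1 + 6 = 7.
det(M) = a*d - b*c = (1)*(6) - (4)*(-1) = 6 + 4 = 10.
Characteristic equation: λ² - (7)λ + (10) = 0.
Discriminant = (7)² - 4*(10) = 49 - 40 = 9.
λ = (7 ± √9) / 2 = (7 ± 3) / 2 = 2, 5.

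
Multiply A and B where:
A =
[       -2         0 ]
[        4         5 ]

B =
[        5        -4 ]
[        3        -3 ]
AB =
[      -10         8 ]
[       35       -31 ]

Matrix multiplication: (AB)[i][j] = sum over k of A[i][k] * B[k][j].
  (AB)[0][0] = (-2)*(5) + (0)*(3) = -10
  (AB)[0][1] = (-2)*(-4) + (0)*(-3) = 8
  (AB)[1][0] = (4)*(5) + (5)*(3) = 35
  (AB)[1][1] = (4)*(-4) + (5)*(-3) = -31
AB =
[      -10         8 ]
[       35       -31 ]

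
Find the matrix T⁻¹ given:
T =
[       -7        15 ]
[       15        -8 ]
det(T) = -169
T⁻¹ =
[    8/169    15/169 ]
[   15/169     7/169 ]

For a 2×2 matrix T = [[a, b], [c, d]] with det(T) ≠ 0, T⁻¹ = (1/det(T)) * [[d, -b], [-c, a]].
det(T) = (-7)*(-8) - (15)*(15) = 56 - 225 = -169.
T⁻¹ = (1/-169) * [[-8, -15], [-15, -7]].
Dividing each entry by -169 and reducing:
T⁻¹ =
[    8/169    15/169 ]
[   15/169     7/169 ]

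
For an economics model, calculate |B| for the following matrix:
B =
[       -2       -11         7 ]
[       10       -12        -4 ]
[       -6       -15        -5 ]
det(B) = -2368

Expand along row 0 (cofactor expansion): det(B) = a*(e*i - f*h) - b*(d*i - f*g) + c*(d*h - e*g), where the 3×3 is [[a, b, c], [d, e, f], [g, h, i]].
Minor M_00 = (-12)*(-5) - (-4)*(-15) = 60 - 60 = 0.
Minor M_01 = (10)*(-5) - (-4)*(-6) = -50 - 24 = -74.
Minor M_02 = (10)*(-15) - (-12)*(-6) = -150 - 72 = -222.
det(B) = (-2)*(0) - (-11)*(-74) + (7)*(-222) = 0 - 814 - 1554 = -2368.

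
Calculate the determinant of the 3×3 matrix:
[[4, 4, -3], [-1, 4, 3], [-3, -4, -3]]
-96

Expansion along first row:
det = 4·det([[4,3],[-4,-3]]) - 4·det([[-1,3],[-3,-3]]) + -3·det([[-1,4],[-3,-4]])
    = 4·(4·-3 - 3·-4) - 4·(-1·-3 - 3·-3) + -3·(-1·-4 - 4·-3)
    = 4·0 - 4·12 + -3·16
    = 0 + -48 + -48 = -96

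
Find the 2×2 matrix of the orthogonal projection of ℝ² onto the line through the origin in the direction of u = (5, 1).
[[25/26, 5/26], [5/26, 1/26]]

The orthogonal projection onto the line spanned by a nonzero vector u = (a, b) has matrix P = (u uᵀ) / (uᵀ u) = (1/(a² + b²)) · [[a², ab], [ab, b²]].
Here u = (5, 1), so a² + b² = 25 + 1 = 26.
P = (1/26) · [[25, 5], [5, 1]] = [[25/26, 5/26], [5/26, 1/26]].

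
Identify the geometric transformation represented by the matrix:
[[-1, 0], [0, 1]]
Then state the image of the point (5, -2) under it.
reflection across the y-axis; image of (5, -2) is (-5, -2)

This is a symmetric orthogonal matrix with determinant -1, which characterizes a reflection in ℝ².
The matrix [[-1, 0], [0, 1]] represents: reflection across the y-axis.
Applying it to (5, -2): [-1·5 + 0·-2, 0·5 + 1·-2] = (-5, -2).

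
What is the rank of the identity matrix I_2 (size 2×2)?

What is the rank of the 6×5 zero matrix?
rank(I_2) = 2, rank(0) = 0

The identity I_2 has 2 columns that are the standard basis vectors e_1, …, e_2. These are linearly independent, so all 2 columns are pivots and rank(I_2) = 2.
The 6×5 zero matrix has every entry zero, so every row is the zero row and there are no pivots; rank(0) = 0.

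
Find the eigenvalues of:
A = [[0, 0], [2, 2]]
λ = 0, 2

Solve det(A - λI) = 0. For a 2×2 matrix this is λ² - (trace)λ + det = 0.
trace(A) = 0 + 2 = 2.
det(A) = (0)*(2) - (0)*(2) = 0 - 0 = 0.
Characteristic equation: λ² - (2)λ + (0) = 0.
Discriminant: (2)² - 4*(0) = 4 - 0 = 4.
Roots: λ = (2 ± √4) / 2 = 0, 2.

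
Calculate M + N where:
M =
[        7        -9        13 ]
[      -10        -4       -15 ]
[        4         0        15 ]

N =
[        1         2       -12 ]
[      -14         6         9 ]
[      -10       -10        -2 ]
M + N =
[        8        -7         1 ]
[      -24         2        -6 ]
[       -6       -10        13 ]

Matrix addition is elementwise: (M+N)[i][j] = M[i][j] + N[i][j].
  (M+N)[0][0] = (7) + (1) = 8
  (M+N)[0][1] = (-9) + (2) = -7
  (M+N)[0][2] = (13) + (-12) = 1
  (M+N)[1][0] = (-10) + (-14) = -24
  (M+N)[1][1] = (-4) + (6) = 2
  (M+N)[1][2] = (-15) + (9) = -6
  (M+N)[2][0] = (4) + (-10) = -6
  (M+N)[2][1] = (0) + (-10) = -10
  (M+N)[2][2] = (15) + (-2) = 13
M + N =
[        8        -7         1 ]
[      -24         2        -6 ]
[       -6       -10        13 ]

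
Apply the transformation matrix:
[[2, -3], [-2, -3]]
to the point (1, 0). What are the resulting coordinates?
(2, -2)

Matrix multiplication:
[[2, -3], [-2, -3]] × [1, 0]ᵀ
= [2×1 + -3×0, -2×1 + -3×0]ᵀ
= [2.0000, -2.0000]ᵀ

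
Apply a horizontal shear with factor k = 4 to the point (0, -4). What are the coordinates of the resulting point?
(-16, -4)

Shear matrix for horizontal shear with factor k = 4:
[[1, 4], [0, 1]]
Result: (0, -4) → (-16, -4)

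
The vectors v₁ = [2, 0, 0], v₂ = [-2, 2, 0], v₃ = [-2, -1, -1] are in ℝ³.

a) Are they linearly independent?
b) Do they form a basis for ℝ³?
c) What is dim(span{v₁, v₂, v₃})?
Yes independent, yes basis, dim = 3

Stack v₁, v₂, v₃ as rows of a 3×3 matrix.
[[2, 0, 0]; [-2, 2, 0]; [-2, -1, -1]] is already lower triangular with nonzero diagonal entries (2, 2, -1), so its determinant is the product of the diagonal entries, det = (2)·(2)·(-1) = -4 ≠ 0, and the rows are linearly independent.
Three linearly independent vectors in ℝ³ form a basis for ℝ³, so dim(span{v₁,v₂,v₃}) = 3.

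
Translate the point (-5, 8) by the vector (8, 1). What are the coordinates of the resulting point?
(3, 9)

Translation by (8, 1):
x' = -5 + 8 = 3
y' = 8 + 1 = 9
Homogeneous matrix: [[1, 0, 8], [0, 1, 1], [0, 0, 1]]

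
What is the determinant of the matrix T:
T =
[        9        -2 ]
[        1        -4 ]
det(T) = -34

For a 2×2 matrix [[a, b], [c, d]], det = a*d - b*c.
det(T) = (9)*(-4) - (-2)*(1) = -36 + 2 = -34.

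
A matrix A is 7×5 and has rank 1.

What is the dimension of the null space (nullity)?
4

The rank-nullity theorem for an m×n matrix states:
rank(A) + nullity(A) = n (the number of columns).
Here n = 5 and rank(A) = 1, so nullity(A) = 5 - 1 = 4.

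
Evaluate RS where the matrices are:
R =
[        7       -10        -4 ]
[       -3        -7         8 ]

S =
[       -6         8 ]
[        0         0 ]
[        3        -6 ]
RS =
[      -54        80 ]
[       42       -72 ]

Matrix multiplication: (RS)[i][j] = sum over k of R[i][k] * S[k][j].
  (RS)[0][0] = (7)*(-6) + (-10)*(0) + (-4)*(3) = -54
  (RS)[0][1] = (7)*(8) + (-10)*(0) + (-4)*(-6) = 80
  (RS)[1][0] = (-3)*(-6) + (-7)*(0) + (8)*(3) = 42
  (RS)[1][1] = (-3)*(8) + (-7)*(0) + (8)*(-6) = -72
RS =
[      -54        80 ]
[       42       -72 ]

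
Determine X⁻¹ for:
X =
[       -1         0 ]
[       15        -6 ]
det(X) = 6
X⁻¹ =
[       -1         0 ]
[     -5/2      -1/6 ]

For a 2×2 matrix X = [[a, b], [c, d]] with det(X) ≠ 0, X⁻¹ = (1/det(X)) * [[d, -b], [-c, a]].
det(X) = (-1)*(-6) - (0)*(15) = 6 - 0 = 6.
X⁻¹ = (1/6) * [[-6, 0], [-15, -1]].
Dividing each entry by 6 and reducing:
X⁻¹ =
[       -1         0 ]
[     -5/2      -1/6 ]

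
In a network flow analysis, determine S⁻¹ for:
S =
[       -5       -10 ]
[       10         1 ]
det(S) = 95
S⁻¹ =
[     1/95      2/19 ]
[    -2/19     -1/19 ]

For a 2×2 matrix S = [[a, b], [c, d]] with det(S) ≠ 0, S⁻¹ = (1/det(S)) * [[d, -b], [-c, a]].
det(S) = (-5)*(1) - (-10)*(10) = -5 + 100 = 95.
S⁻¹ = (1/95) * [[1, 10], [-10, -5]].
Dividing each entry by 95 and reducing:
S⁻¹ =
[     1/95      2/19 ]
[    -2/19     -1/19 ]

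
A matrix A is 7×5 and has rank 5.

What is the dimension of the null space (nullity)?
0

The rank-nullity theorem for an m×n matrix states:
rank(A) + nullity(A) = n (the number of columns).
Here n = 5 and rank(A) = 5, so nullity(A) = 5 - 5 = 0.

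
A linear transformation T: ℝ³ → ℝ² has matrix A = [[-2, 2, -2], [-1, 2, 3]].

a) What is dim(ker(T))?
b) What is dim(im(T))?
dim(ker) = 1, dim(im) = 2

The two rows are not scalar multiples of one another (no single k satisfies row 2 = k × row 1), so they are linearly independent.
Thus rank(A) = 2.
dim(im(T)) = rank(A) = 2.
By the rank-nullity theorem applied to T: ℝ³ → ℝ², rank(A) + nullity(A) = 3 (the domain dimension), so dim(ker(T)) = 3 - 2 = 1.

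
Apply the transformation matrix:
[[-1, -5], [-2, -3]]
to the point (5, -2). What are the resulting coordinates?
(5, -4)

Matrix multiplication:
[[-1, -5], [-2, -3]] × [5, -2]ᵀ
= [-1×5 + -5×-2, -2×5 + -3×-2]ᵀ
= [5.0000, -4.0000]ᵀ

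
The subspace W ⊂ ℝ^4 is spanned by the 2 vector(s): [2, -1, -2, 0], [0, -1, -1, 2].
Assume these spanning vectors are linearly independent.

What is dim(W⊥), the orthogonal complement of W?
dim(W⊥) = 2

For any subspace W of ℝ^n, dim(W) + dim(W⊥) = n (the whole-space dimension).
Here the given 2 vectors are linearly independent, so dim(W) = 2.
Thus dim(W⊥) = n - dim(W) = 4 - 2 = 2.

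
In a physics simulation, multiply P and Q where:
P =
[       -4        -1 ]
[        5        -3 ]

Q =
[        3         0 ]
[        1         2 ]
PQ =
[      -13        -2 ]
[       12        -6 ]

Matrix multiplication: (PQ)[i][j] = sum over k of P[i][k] * Q[k][j].
  (PQ)[0][0] = (-4)*(3) + (-1)*(1) = -13
  (PQ)[0][1] = (-4)*(0) + (-1)*(2) = -2
  (PQ)[1][0] = (5)*(3) + (-3)*(1) = 12
  (PQ)[1][1] = (5)*(0) + (-3)*(2) = -6
PQ =
[      -13        -2 ]
[       12        -6 ]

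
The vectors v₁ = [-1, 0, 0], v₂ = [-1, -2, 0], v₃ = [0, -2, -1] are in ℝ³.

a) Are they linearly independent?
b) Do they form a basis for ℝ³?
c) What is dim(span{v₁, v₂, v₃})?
Yes independent, yes basis, dim = 3

Stack v₁, v₂, v₃ as rows of a 3×3 matrix.
[[-1, 0, 0]; [-1, -2, 0]; [0, -2, -1]] is already lower triangular with nonzero diagonal entries (-1, -2, -1), so its determinant is the product of the diagonal entries, det = (-1)·(-2)·(-1) = -2 ≠ 0, and the rows are linearly independent.
Three linearly independent vectors in ℝ³ form a basis for ℝ³, so dim(span{v₁,v₂,v₃}) = 3.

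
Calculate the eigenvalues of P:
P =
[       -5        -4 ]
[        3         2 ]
λ = -2, -1

Solve det(P - λI) = 0. For a 2×2 matrix the characteristic equation is λ² - (trace)λ + det = 0.
trace(P) = a + d = -5 + 2 = -3.
det(P) = a*d - b*c = (-5)*(2) - (-4)*(3) = -10 + 12 = 2.
Characteristic equation: λ² - (-3)λ + (2) = 0.
Discriminant = (-3)² - 4*(2) = 9 - 8 = 1.
λ = (-3 ± √1) / 2 = (-3 ± 1) / 2 = -2, -1.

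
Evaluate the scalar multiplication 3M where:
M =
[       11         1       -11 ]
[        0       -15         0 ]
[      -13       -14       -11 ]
3M =
[       33         3       -33 ]
[        0       -45         0 ]
[      -39       -42       -33 ]

Scalar multiplication is elementwise: (3M)[i][j] = 3 * M[i][j].
  (3M)[0][0] = 3 * (11) = 33
  (3M)[0][1] = 3 * (1) = 3
  (3M)[0][2] = 3 * (-11) = -33
  (3M)[1][0] = 3 * (0) = 0
  (3M)[1][1] = 3 * (-15) = -45
  (3M)[1][2] = 3 * (0) = 0
  (3M)[2][0] = 3 * (-13) = -39
  (3M)[2][1] = 3 * (-14) = -42
  (3M)[2][2] = 3 * (-11) = -33
3M =
[       33         3       -33 ]
[        0       -45         0 ]
[      -39       -42       -33 ]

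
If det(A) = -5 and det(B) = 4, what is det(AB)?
-20

Use the multiplicative property of determinants: det(AB) = det(A)*det(B).
det(AB) = (-5)*(4) = -20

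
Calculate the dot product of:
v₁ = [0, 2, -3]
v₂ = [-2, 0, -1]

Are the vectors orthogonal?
3, No

The dot product is the sum of products of corresponding components.
v₁·v₂ = (0)*(-2) + (2)*(0) + (-3)*(-1) = 0 + 0 + 3 = 3.
Two vectors are orthogonal iff their dot product is 0; here the dot product is 3, so the vectors are not orthogonal.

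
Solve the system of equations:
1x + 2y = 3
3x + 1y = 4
x = 1, y = 1

Use elimination (row reduction):
Equation 1: 1x + 2y = 3.
Equation 2: 3x + 1y = 4.
Multiply Eq1 by 3 and Eq2 by 1: 3x + 6y = 9;  3x + 1y = 4.
Subtract: (-5)y = -5, so y = 1.
Back-substitute into Eq1: 1x + 2*(1) = 3, so x = 1.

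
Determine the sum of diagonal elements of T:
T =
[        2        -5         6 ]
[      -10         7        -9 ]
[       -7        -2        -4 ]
tr(T) = 2 + 7 - 4 = 5

The trace of a square matrix is the sum of its diagonal entries.
Diagonal entries of T: T[0][0] = 2, T[1][1] = 7, T[2][2] = -4.
tr(T) = 2 + 7 - 4 = 5.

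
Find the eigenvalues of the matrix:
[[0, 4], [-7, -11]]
λ = -7 and λ = -4

Characteristic equation: det(A - λI) = 0
λ² - (trace)λ + (det) = 0
λ² - (-11)λ + (28) = 0
λ² + 11λ + 28 = 0
Solving: λ = -7, -4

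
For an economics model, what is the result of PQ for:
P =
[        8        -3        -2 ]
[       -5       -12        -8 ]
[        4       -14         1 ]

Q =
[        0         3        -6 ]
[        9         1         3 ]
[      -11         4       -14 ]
PQ =
[       -5        13       -29 ]
[      -20       -59       106 ]
[     -137         2       -80 ]

Matrix multiplication: (PQ)[i][j] = sum over k of P[i][k] * Q[k][j].
  (PQ)[0][0] = (8)*(0) + (-3)*(9) + (-2)*(-11) = -5
  (PQ)[0][1] = (8)*(3) + (-3)*(1) + (-2)*(4) = 13
  (PQ)[0][2] = (8)*(-6) + (-3)*(3) + (-2)*(-14) = -29
  (PQ)[1][0] = (-5)*(0) + (-12)*(9) + (-8)*(-11) = -20
  (PQ)[1][1] = (-5)*(3) + (-12)*(1) + (-8)*(4) = -59
  (PQ)[1][2] = (-5)*(-6) + (-12)*(3) + (-8)*(-14) = 106
  (PQ)[2][0] = (4)*(0) + (-14)*(9) + (1)*(-11) = -137
  (PQ)[2][1] = (4)*(3) + (-14)*(1) + (1)*(4) = 2
  (PQ)[2][2] = (4)*(-6) + (-14)*(3) + (1)*(-14) = -80
PQ =
[       -5        13       -29 ]
[      -20       -59       106 ]
[     -137         2       -80 ]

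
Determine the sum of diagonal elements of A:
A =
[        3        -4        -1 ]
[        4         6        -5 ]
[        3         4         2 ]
tr(A) = 3 + 6 + 2 = 11

The trace of a square matrix is the sum of its diagonal entries.
Diagonal entries of A: A[0][0] = 3, A[1][1] = 6, A[2][2] = 2.
tr(A) = 3 + 6 + 2 = 11.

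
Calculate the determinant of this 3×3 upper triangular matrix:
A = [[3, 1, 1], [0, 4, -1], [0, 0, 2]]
24

The determinant of a triangular matrix is the product of its diagonal entries (the off-diagonal entries above the diagonal do not affect it).
det(A) = (3) * (4) * (2) = 24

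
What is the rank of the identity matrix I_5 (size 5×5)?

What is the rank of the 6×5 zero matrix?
rank(I_5) = 5, rank(0) = 0

The identity I_5 has 5 columns that are the standard basis vectors e_1, …, e_5. These are linearly independent, so all 5 columns are pivots and rank(I_5) = 5.
The 6×5 zero matrix has every entry zero, so every row is the zero row and there are no pivots; rank(0) = 0.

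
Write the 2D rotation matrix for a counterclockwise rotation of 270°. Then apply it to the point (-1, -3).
R = [[0, 1], [-1, 0]]; R·(-1, -3) = (-3, 1)

Rotation matrix formula: R(θ) = [[cos θ, -sin θ], [sin θ, cos θ]]
For θ = 270°:
cos(270°) = 0
sin(270°) = -1
R = [[0, 1], [-1, 0]]
Apply to (-1, -3): [0·-1 + (1)·-3, -1·-1 + 0·-3] = (-3, 1)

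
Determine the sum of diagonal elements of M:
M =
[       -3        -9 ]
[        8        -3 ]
tr(M) = -3 - 3 = -6

The trace of a square matrix is the sum of its diagonal entries.
Diagonal entries of M: M[0][0] = -3, M[1][1] = -3.
tr(M) = -3 - 3 = -6.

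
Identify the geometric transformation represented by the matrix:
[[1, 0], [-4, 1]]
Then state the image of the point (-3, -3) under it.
vertical shear with factor -4; image of (-3, -3) is (-3, 9)

The matrix [[1, 0], [k, 1]] sends (x, y) to (x, -4x + y), leaving the x-coordinate fixed: a vertical shear.
The matrix [[1, 0], [-4, 1]] represents: vertical shear with factor -4.
Applying it to (-3, -3): [1·-3 + 0·-3, -4·-3 + 1·-3] = (-3, 9).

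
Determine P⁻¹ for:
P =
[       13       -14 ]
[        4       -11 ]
det(P) = -87
P⁻¹ =
[    11/87    -14/87 ]
[     4/87    -13/87 ]

For a 2×2 matrix P = [[a, b], [c, d]] with det(P) ≠ 0, P⁻¹ = (1/det(P)) * [[d, -b], [-c, a]].
det(P) = (13)*(-11) - (-14)*(4) = -143 + 56 = -87.
P⁻¹ = (1/-87) * [[-11, 14], [-4, 13]].
Dividing each entry by -87 and reducing:
P⁻¹ =
[    11/87    -14/87 ]
[     4/87    -13/87 ]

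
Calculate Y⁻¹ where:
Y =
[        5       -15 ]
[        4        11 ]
det(Y) = 115
Y⁻¹ =
[   11/115      3/23 ]
[   -4/115      1/23 ]

For a 2×2 matrix Y = [[a, b], [c, d]] with det(Y) ≠ 0, Y⁻¹ = (1/det(Y)) * [[d, -b], [-c, a]].
det(Y) = (5)*(11) - (-15)*(4) = 55 + 60 = 115.
Y⁻¹ = (1/115) * [[11, 15], [-4, 5]].
Dividing each entry by 115 and reducing:
Y⁻¹ =
[   11/115      3/23 ]
[   -4/115      1/23 ]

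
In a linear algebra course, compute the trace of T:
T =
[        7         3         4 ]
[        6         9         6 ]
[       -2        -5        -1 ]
tr(T) = 7 + 9 - 1 = 15

The trace of a square matrix is the sum of its diagonal entries.
Diagonal entries of T: T[0][0] = 7, T[1][1] = 9, T[2][2] = -1.
tr(T) = 7 + 9 - 1 = 15.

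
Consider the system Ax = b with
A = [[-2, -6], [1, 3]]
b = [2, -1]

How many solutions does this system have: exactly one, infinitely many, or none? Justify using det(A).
Infinitely many solutions

det(A) = (-2)*(3) - (-6)*(1) = 0, so A is singular (column 2 is 3 times column 1).
b = [2, -1] = -1 * column 1 of A, so b lies in the column space of A.
A singular matrix whose right-hand side is in its column space gives a 1-parameter family of solutions — infinitely many.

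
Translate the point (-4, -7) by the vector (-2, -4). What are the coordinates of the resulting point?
(-6, -11)

Translation by (-2, -4):
x' = -4 + -2 = -6
y' = -7 + -4 = -11
Homogeneous matrix: [[1, 0, -2], [0, 1, -4], [0, 0, 1]]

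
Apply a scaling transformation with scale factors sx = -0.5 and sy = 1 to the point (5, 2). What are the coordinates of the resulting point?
(-2.5, 2)

Scaling matrix:
[[-0.50, 0], [0, 1]]
Result: (5 × -0.5, 2 × 1) = (-2.5, 2)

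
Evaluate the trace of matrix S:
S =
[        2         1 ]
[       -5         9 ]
tr(S) = 2 + 9 = 11

The trace of a square matrix is the sum of its diagonal entries.
Diagonal entries of S: S[0][0] = 2, S[1][1] = 9.
tr(S) = 2 + 9 = 11.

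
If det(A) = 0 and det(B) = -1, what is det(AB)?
0

Use the multiplicative property of determinants: det(AB) = det(A)*det(B).
det(AB) = (0)*(-1) = 0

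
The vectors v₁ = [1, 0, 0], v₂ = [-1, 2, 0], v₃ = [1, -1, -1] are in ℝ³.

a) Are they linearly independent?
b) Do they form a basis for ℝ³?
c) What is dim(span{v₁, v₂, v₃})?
Yes independent, yes basis, dim = 3

Stack v₁, v₂, v₃ as rows of a 3×3 matrix.
[[1, 0, 0]; [-1, 2, 0]; [1, -1, -1]] is already lower triangular with nonzero diagonal entries (1, 2, -1), so its determinant is the product of the diagonal entries, det = (1)·(2)·(-1) = -2 ≠ 0, and the rows are linearly independent.
Three linearly independent vectors in ℝ³ form a basis for ℝ³, so dim(span{v₁,v₂,v₃}) = 3.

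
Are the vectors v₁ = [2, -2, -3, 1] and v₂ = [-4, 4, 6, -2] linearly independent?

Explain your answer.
No, linearly dependent (v₂ = -2·v₁)

Check whether there is a scalar k with v₂ = k·v₁.
Comparing components, k = -2 satisfies -2·[2, -2, -3, 1] = [-4, 4, 6, -2].
Since v₂ is a scalar multiple of v₁, the two vectors are linearly dependent.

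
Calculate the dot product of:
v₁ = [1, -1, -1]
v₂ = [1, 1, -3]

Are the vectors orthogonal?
3, No

The dot product is the sum of products of corresponding components.
v₁·v₂ = (1)*(1) + (-1)*(1) + (-1)*(-3) = 1 - 1 + 3 = 3.
Two vectors are orthogonal iff their dot product is 0; here the dot product is 3, so the vectors are not orthogonal.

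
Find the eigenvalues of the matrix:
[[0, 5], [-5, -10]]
λ = -5 and λ = -5

Characteristic equation: det(A - λI) = 0
λ² - (trace)λ + (det) = 0
λ² - (-10)λ + (25) = 0
λ² + 10λ + 25 = 0
Solving: λ = -5, -5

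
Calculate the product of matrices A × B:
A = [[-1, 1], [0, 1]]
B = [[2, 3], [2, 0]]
[[0, -3], [2, 0]]

Matrix multiplication:
C[0][0] = -1×2 + 1×2 = 0
C[0][1] = -1×3 + 1×0 = -3
C[1][0] = 0×2 + 1×2 = 2
C[1][1] = 0×3 + 1×0 = 0
Result: [[0, -3], [2, 0]]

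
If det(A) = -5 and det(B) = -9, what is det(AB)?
45

Use the multiplicative property of determinants: det(AB) = det(A)*det(B).
det(AB) = (-5)*(-9) = 45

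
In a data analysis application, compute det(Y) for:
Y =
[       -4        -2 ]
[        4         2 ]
det(Y) = 0

For a 2×2 matrix [[a, b], [c, d]], det = a*d - b*c.
det(Y) = (-4)*(2) - (-2)*(4) = -8 + 8 = 0.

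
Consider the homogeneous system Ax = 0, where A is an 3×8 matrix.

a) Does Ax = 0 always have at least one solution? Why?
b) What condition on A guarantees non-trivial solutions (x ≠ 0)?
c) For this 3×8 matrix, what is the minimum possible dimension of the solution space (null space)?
a) Yes, x = 0 is always a solution. b) When A has linearly dependent columns (rank < n). c) Minimum nullity = 5.

a) x = 0 satisfies A·0 = 0, so the zero vector is always a solution.
b) Non-trivial solutions exist iff the columns of A are linearly dependent, equivalently rank(A) < n (the number of columns).
c) By rank-nullity, rank(A) + nullity(A) = n = 8. Since A has only 3 rows, rank(A) ≤ 3, so nullity(A) ≥ 8 - 3 = 5.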